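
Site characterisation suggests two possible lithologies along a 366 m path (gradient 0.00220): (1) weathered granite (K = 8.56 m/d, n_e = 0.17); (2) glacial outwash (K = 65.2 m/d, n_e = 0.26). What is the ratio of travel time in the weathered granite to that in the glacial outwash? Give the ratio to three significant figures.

4.98

Unit 1 (weathered granite): v = 8.56×0.0022/0.17 = 0.1108 m/d, t = 366/0.1108 = 3304 d
Unit 2 (glacial outwash): v = 65.2×0.0022/0.26 = 0.5517 m/d, t = 366/0.5517 = 663.4 d
t(weathered granite) / t(glacial outwash) = 3304/663.4 = 4.98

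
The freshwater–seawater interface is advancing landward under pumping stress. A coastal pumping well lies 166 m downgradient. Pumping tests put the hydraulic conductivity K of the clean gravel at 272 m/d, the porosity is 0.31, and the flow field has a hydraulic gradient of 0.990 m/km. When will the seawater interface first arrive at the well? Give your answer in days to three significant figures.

191 days

q = Ki = 272 × 9.9e-4 = 0.2693 m/d
v_s = q/n_e = 0.2693/0.31 = 0.8686 m/d
t = L / v = 166 / 0.8686 = 191.1 d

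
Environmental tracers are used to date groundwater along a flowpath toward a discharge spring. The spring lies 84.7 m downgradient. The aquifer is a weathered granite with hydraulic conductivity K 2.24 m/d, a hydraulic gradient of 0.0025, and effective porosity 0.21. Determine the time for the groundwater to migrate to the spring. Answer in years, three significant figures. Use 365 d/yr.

8.70 years

Darcy flux q = K·i = 2.24 × 0.0025 = 0.005600 m/d
Seepage velocity v = q / n = 0.005600 / 0.21 = 0.02667 m/d
t = L / v = 84.7 / 0.02667 = 3176 d
   = 3176 / 365 = 8.70 yr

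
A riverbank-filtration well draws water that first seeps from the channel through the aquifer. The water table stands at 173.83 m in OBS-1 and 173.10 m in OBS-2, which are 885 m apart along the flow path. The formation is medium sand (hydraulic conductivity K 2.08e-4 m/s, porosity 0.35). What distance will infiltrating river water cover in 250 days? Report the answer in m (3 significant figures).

Hydraulic gradient i = (173.83 − 173.10) / 885 = 0.73 / 885 = 8.249e-4
K = 2.08e-4 m/s × 86400 s/d = 17.97 m/d
Specific discharge q = 17.97 × 8.249e-4 = 0.01482 m/d
v = Ki/n = 17.97·8.249e-4/0.35 = 0.04235 m/d
L = v × T = 0.04235 × 250 = 10.59 m

10.6 m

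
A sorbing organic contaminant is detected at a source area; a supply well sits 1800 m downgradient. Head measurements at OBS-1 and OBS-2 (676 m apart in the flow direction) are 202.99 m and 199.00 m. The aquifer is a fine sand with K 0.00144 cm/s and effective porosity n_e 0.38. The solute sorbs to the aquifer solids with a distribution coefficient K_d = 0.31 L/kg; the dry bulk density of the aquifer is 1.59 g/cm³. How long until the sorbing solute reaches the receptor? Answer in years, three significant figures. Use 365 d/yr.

586 years

Hydraulic gradient i = (202.99 − 199.00) / 676 = 3.99 / 676 = 0.005902
K = 0.00144 cm/s × 864 = 1.244 m/d
Darcy flux q = K·i = 1.244 × 0.005902 = 0.007343 m/d
Seepage velocity v = q / n = 0.007343 / 0.38 = 0.01932 m/d
Retardation R = 1 + ρ_b·K_d/n = 1 + 1.59×0.31/0.38 = 2.297
Contaminant velocity v_c = v/R = 0.01932/2.297 = 0.008413 m/d
t = L/v_c = 1800/0.008413 = 214000 d
   = 214000/365 = 586 yr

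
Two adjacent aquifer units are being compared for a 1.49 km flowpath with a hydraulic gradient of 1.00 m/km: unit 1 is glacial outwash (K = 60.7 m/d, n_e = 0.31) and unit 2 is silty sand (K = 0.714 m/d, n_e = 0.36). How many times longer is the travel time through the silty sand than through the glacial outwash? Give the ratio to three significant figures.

98.7

Unit 1 (glacial outwash): v = 60.7×0.0010/0.31 = 0.1958 m/d, t = 1490/0.1958 = 7610 d
Unit 2 (silty sand): v = 0.714×0.0010/0.36 = 0.001983 m/d, t = 1490/0.001983 = 751300 d
t(silty sand) / t(glacial outwash) = 751300/7610 = 98.7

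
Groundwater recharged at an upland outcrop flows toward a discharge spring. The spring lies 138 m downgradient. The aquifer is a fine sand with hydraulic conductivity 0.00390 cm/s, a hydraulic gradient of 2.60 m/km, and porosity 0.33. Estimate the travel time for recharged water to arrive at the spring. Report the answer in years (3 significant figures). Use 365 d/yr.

K = 0.00390 cm/s × 864 = 3.370 m/d
Specific discharge q = 3.370 × 0.0026 = 0.008761 m/d
Seepage velocity v = q / n = 0.008761 / 0.33 = 0.02655 m/d
t = L / v = 138 / 0.02655 = 5198 d
   = 5198 / 365 = 14.2 yr

14.2 years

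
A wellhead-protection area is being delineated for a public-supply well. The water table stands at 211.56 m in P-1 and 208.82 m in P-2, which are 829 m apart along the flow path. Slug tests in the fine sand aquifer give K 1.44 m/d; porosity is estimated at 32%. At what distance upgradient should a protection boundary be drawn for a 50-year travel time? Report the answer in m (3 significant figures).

Hydraulic gradient i = (211.56 − 208.82) / 829 = 2.74 / 829 = 0.003305
Darcy flux q = K·i = 1.44 × 0.003305 = 0.004759 m/d
v = Ki/n = 1.44·0.003305/0.32 = 0.01487 m/d
T = 50 yr × 365 = 18250 d
L = v × T = 0.01487 × 18250 = 271.4 m

271 m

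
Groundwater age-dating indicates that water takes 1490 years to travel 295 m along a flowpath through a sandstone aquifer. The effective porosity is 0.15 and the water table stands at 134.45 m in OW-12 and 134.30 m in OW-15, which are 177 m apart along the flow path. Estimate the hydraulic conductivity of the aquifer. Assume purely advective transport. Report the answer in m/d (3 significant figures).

Hydraulic gradient i = (134.45 − 134.30) / 177 = 0.15 / 177 = 8.475e-4
t = 1490 years = 543900 d
v = L / t = 295 / 543900 = 5.424e-4 m/d
K = v · n / i = 5.424e-4 × 0.15 / 8.475e-4 = 0.0960 m/d

0.0960 m/d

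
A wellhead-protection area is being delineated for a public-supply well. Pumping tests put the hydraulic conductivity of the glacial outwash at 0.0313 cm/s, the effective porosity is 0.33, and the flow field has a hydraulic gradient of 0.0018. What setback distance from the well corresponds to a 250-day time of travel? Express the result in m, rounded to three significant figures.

K = 0.0313 cm/s × 864 = 27.04 m/d
Darcy flux q = K·i = 27.04 × 0.0018 = 0.04868 m/d
v_s = q/n_e = 0.04868/0.33 = 0.1475 m/d
L = v × T = 0.1475 × 250 = 36.88 m

36.9 m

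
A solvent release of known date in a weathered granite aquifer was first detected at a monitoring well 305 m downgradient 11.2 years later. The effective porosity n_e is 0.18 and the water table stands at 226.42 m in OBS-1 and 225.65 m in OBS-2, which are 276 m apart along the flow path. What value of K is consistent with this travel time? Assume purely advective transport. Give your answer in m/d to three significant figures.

Hydraulic gradient i = (226.42 − 225.65) / 276 = 0.77 / 276 = 0.002790
t = 11.2 years = 4088 d
v = L / t = 305 / 4088 = 0.07461 m/d
K = v · n / i = 0.07461 × 0.18 / 0.002790 = 4.81 m/d

4.81 m/d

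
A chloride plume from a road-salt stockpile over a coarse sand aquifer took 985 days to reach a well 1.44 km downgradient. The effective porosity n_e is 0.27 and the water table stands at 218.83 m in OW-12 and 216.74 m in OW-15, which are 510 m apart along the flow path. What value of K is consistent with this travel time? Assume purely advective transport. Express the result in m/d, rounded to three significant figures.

96.3 m/d

Hydraulic gradient i = (218.83 − 216.74) / 510 = 2.09 / 510 = 0.004098
L = 1.44 km = 1440 m
v = L / t = 1440 / 985 = 1.462 m/d
K = v · n / i = 1.462 × 0.27 / 0.004098 = 96.3 m/d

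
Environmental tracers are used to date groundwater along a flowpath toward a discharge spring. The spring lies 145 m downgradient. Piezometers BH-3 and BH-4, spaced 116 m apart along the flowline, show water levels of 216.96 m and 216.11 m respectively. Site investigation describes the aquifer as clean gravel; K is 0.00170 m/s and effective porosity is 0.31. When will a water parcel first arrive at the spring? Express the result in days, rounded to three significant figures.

Hydraulic gradient i = (216.96 − 216.11) / 116 = 0.85 / 116 = 0.007328
K = 0.00170 m/s × 86400 s/d = 146.9 m/d
Darcy flux q = K·i = 146.9 × 0.007328 = 1.076 m/d
Seepage velocity v = q / n = 1.076 / 0.31 = 3.472 m/d
t = L / v = 145 / 3.472 = 41.76 d

41.8 days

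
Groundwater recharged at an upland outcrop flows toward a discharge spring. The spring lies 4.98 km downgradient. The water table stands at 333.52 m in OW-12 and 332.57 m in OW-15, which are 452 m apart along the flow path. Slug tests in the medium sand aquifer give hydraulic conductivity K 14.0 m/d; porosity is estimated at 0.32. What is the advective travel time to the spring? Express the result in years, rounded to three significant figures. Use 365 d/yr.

Hydraulic gradient i = (333.52 − 332.57) / 452 = 0.95 / 452 = 0.002102
q = Ki = 14.0 × 0.002102 = 0.02942 m/d
v = Ki/n = 14.0·0.002102/0.32 = 0.09195 m/d
L = 4.98 km = 4980 m
t = L / v = 4980 / 0.09195 = 54160 d
   = 54160 / 365 = 148 yr

148 years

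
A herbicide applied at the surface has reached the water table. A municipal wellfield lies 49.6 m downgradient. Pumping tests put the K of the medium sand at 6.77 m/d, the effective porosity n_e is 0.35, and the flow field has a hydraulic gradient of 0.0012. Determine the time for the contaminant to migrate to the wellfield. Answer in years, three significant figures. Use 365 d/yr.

5.85 years

Specific discharge q = 6.77 × 0.0012 = 0.008124 m/d
v_s = q/n_e = 0.008124/0.35 = 0.02321 m/d
t = L / v = 49.6 / 0.02321 = 2137 d
   = 2137 / 365 = 5.85 yr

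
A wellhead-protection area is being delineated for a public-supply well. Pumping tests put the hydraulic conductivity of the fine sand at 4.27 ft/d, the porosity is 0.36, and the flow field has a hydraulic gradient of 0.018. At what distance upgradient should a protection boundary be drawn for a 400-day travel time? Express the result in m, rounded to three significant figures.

K = 4.27 ft/d × 0.3048 = 1.301 m/d
Darcy flux q = K·i = 1.301 × 0.018 = 0.02343 m/d
Average linear velocity = 0.02343 / 0.36 = 0.06507 m/d
L = v × T = 0.06507 × 400 = 26.03 m

26.0 m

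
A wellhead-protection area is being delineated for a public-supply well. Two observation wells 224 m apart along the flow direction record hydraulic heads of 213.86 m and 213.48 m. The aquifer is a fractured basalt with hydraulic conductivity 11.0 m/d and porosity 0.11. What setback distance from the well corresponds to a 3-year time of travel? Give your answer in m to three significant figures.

Hydraulic gradient i = (213.86 − 213.48) / 224 = 0.38 / 224 = 0.001696
Darcy flux q = K·i = 11.0 × 0.001696 = 0.01866 m/d
v = Ki/n = 11.0·0.001696/0.11 = 0.1696 m/d
T = 3 yr × 365 = 1095 d
L = v × T = 0.1696 × 1095 = 185.8 m

186 m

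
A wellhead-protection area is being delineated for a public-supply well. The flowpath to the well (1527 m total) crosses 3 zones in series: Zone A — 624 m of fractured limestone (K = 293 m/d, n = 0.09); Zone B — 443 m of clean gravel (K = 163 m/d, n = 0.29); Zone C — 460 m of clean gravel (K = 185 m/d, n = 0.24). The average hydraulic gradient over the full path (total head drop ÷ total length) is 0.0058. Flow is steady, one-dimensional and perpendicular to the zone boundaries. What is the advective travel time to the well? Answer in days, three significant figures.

Continuity: the same q passes through each zone, so ΔH = q·Σ(L_j/K_j) — the zones act as resistances in series.
Σ(L/K) = 624/293 + 443/163 + 460/185 = 2.130 + 2.718 + 2.486 = 7.334 d
K_eq = L_total / Σ(L/K) = 1527 / 7.334 = 208.2 m/d
q = K_eq · i = 208.2 × 0.0058 = 1.208 m/d (same in every zone)
Zone A: v = q/n = 1.208/0.09 = 13.42 m/d → t_A = 624/13.42 = 46.50 d
Zone B: v = q/n = 1.208/0.29 = 4.164 m/d → t_B = 443/4.164 = 106.4 d
Zone C: v = q/n = 1.208/0.24 = 5.032 m/d → t_C = 460/5.032 = 91.42 d
Total t = 46.50 + 106.4 + 91.42 = 244.3 d

244 days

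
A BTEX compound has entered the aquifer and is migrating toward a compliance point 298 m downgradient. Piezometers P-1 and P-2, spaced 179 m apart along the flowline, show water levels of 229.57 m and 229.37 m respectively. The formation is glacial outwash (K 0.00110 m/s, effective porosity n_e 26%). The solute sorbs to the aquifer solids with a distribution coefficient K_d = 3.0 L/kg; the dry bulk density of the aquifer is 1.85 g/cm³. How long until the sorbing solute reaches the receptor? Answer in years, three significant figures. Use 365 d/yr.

44.7 years

Hydraulic gradient i = (229.57 − 229.37) / 179 = 0.20 / 179 = 0.001117
K = 0.00110 m/s × 86400 s/d = 95.04 m/d
Specific discharge q = 95.04 × 0.001117 = 0.1062 m/d
v = Ki/n = 95.04·0.001117/0.26 = 0.4084 m/d
Retardation R = 1 + ρ_b·K_d/n = 1 + 1.85×3.0/0.26 = 22.35
Contaminant velocity v_c = v/R = 0.4084/22.35 = 0.01828 m/d
t = L/v_c = 298/0.01828 = 16300 d
   = 16300/365 = 44.7 yr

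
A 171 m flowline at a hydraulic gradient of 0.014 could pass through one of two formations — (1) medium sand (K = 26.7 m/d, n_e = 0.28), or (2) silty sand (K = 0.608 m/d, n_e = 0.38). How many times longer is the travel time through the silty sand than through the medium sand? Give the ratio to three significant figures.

Unit 1 (medium sand): v = 26.7×0.014/0.28 = 1.335 m/d, t = 171/1.335 = 128.1 d
Unit 2 (silty sand): v = 0.608×0.014/0.38 = 0.02240 m/d, t = 171/0.02240 = 7634 d
t(silty sand) / t(medium sand) = 7634/128.1 = 59.6

59.6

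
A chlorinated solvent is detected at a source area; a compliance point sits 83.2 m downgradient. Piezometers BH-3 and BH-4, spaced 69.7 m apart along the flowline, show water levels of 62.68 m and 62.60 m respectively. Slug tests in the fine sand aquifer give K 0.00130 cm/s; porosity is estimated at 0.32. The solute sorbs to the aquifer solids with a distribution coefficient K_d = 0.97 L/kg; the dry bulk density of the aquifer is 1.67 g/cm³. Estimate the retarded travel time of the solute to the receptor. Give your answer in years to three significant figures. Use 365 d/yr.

Hydraulic gradient i = (62.68 − 62.60) / 69.7 = 0.08 / 69.7 = 0.001148
K = 0.00130 cm/s × 864 = 1.123 m/d
q = Ki = 1.123 × 0.001148 = 0.001289 m/d
v = Ki/n = 1.123·0.001148/0.32 = 0.004029 m/d
Retardation R = 1 + ρ_b·K_d/n = 1 + 1.67×0.97/0.32 = 6.062
Contaminant velocity v_c = v/R = 0.004029/6.062 = 6.646e-4 m/d
t = L/v_c = 83.2/6.646e-4 = 125200 d
   = 125200/365 = 343 yr

343 years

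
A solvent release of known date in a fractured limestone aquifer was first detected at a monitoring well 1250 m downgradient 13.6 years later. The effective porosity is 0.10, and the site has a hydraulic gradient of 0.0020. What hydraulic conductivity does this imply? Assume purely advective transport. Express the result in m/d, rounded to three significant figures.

12.6 m/d

t = 13.6 years = 4964 d
v = L / t = 1250 / 4964 = 0.2518 m/d
K = v · n / i = 0.2518 × 0.10 / 0.0020 = 12.6 m/d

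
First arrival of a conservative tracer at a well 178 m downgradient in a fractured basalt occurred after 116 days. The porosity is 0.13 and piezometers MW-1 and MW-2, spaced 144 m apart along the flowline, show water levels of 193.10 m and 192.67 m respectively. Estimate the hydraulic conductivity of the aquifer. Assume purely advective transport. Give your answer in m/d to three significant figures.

Hydraulic gradient i = (193.10 − 192.67) / 144 = 0.43 / 144 = 0.002986
v = L / t = 178 / 116 = 1.534 m/d
K = v · n / i = 1.534 × 0.13 / 0.002986 = 66.8 m/d

66.8 m/d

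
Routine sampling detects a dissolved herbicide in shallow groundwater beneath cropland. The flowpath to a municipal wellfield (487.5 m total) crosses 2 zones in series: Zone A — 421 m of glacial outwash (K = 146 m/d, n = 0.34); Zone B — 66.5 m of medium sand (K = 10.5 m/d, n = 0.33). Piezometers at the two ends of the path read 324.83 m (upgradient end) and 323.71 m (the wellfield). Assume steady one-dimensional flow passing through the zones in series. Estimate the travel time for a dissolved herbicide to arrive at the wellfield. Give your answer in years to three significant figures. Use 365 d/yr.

Total head drop ΔH = 324.83 − 323.71 = 1.12 m
Steady 1-D flow in series ⇒ the Darcy flux q is identical in every zone and the zone head losses add (resistances L/K in series).
Σ(L/K) = 421/146 + 66.5/10.5 = 2.884 + 6.333 = 9.217 d
q = ΔH / Σ(L/K) = 1.12 / 9.217 = 0.1215 m/d (same in every zone)
Zone A: v = q/n = 0.1215/0.34 = 0.3574 m/d → t_A = 421/0.3574 = 1178 d
Zone B: v = q/n = 0.1215/0.33 = 0.3682 m/d → t_B = 66.5/0.3682 = 180.6 d
Total t = 1178 + 180.6 = 1359 d
   = 1359 / 365 = 3.72 yr

3.72 years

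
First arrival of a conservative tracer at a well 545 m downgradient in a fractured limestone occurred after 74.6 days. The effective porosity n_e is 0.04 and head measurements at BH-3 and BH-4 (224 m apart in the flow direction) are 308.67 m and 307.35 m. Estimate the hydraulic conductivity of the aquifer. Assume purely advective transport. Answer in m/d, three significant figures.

Hydraulic gradient i = (308.67 − 307.35) / 224 = 1.32 / 224 = 0.005893
v = L / t = 545 / 74.6 = 7.306 m/d
K = v · n / i = 7.306 × 0.04 / 0.005893 = 49.6 m/d

49.6 m/d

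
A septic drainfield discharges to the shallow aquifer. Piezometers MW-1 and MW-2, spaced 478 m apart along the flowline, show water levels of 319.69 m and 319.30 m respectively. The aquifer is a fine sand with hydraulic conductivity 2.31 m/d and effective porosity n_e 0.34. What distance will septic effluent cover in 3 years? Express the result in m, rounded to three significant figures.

6.07 m

Hydraulic gradient i = (319.69 − 319.30) / 478 = 0.39 / 478 = 8.159e-4
Darcy flux q = K·i = 2.31 × 8.159e-4 = 0.001885 m/d
v_s = q/n_e = 0.001885/0.34 = 0.005543 m/d
T = 3 yr × 365 = 1095 d
L = v × T = 0.005543 × 1095 = 6.070 m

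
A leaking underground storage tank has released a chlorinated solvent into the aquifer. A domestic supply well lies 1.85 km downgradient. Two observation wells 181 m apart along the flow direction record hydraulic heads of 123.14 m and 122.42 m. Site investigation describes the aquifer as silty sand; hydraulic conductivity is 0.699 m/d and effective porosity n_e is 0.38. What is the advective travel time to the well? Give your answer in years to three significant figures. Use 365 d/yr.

Hydraulic gradient i = (123.14 − 122.42) / 181 = 0.72 / 181 = 0.003978
q = Ki = 0.699 × 0.003978 = 0.002781 m/d
Seepage velocity v = q / n = 0.002781 / 0.38 = 0.007317 m/d
L = 1.85 km = 1850 m
t = L / v = 1850 / 0.007317 = 252800 d
   = 252800 / 365 = 693 yr

693 years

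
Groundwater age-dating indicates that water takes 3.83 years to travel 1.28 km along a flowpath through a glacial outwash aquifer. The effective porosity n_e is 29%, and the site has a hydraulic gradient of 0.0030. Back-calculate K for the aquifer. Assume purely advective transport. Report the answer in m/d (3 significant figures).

t = 3.83 years = 1398 d
L = 1.28 km = 1280 m
v = L / t = 1280 / 1398 = 0.9156 m/d
K = v · n / i = 0.9156 × 0.29 / 0.0030 = 88.5 m/d

88.5 m/d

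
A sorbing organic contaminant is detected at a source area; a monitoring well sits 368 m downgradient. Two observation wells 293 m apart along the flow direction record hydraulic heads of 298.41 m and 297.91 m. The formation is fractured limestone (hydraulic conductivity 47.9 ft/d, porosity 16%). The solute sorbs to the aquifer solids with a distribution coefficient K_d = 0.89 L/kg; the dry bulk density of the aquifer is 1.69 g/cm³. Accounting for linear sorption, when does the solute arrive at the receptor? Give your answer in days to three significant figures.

24600 days

Hydraulic gradient i = (298.41 − 297.91) / 293 = 0.50 / 293 = 0.001706
K = 47.9 ft/d × 0.3048 = 14.60 m/d
q = Ki = 14.60 × 0.001706 = 0.02491 m/d
v = Ki/n = 14.60·0.001706/0.16 = 0.1557 m/d
Retardation R = 1 + ρ_b·K_d/n = 1 + 1.69×0.89/0.16 = 10.40
Contaminant velocity v_c = v/R = 0.1557/10.40 = 0.01497 m/d
t = L/v_c = 368/0.01497 = 24580 d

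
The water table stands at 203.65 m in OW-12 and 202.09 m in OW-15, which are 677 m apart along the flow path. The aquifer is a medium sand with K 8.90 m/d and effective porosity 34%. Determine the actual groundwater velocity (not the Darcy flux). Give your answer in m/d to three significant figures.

0.0603 m/d

Hydraulic gradient i = (203.65 − 202.09) / 677 = 1.56 / 677 = 0.002304
Specific discharge q = 8.90 × 0.002304 = 0.02051 m/d
Seepage velocity v = q / n = 0.02051 / 0.34 = 0.06032 m/d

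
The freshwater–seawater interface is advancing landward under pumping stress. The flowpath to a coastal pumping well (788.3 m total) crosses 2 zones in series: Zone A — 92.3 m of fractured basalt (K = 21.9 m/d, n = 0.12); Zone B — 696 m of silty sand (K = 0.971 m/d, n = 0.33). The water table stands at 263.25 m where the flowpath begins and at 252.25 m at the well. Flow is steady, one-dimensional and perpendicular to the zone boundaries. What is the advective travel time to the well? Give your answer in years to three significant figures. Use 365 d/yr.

43.2 years

Total head drop ΔH = 263.25 − 252.25 = 11.00 m
Steady 1-D flow in series ⇒ the Darcy flux q is identical in every zone and the zone head losses add (resistances L/K in series).
Σ(L/K) = 92.3/21.9 + 696/0.971 = 4.215 + 716.8 = 721.0 d
q = ΔH / Σ(L/K) = 11.00 / 721.0 = 0.01526 m/d (same in every zone)
Zone A: v = q/n = 0.01526/0.12 = 0.1271 m/d → t_A = 92.3/0.1271 = 726.0 d
Zone B: v = q/n = 0.01526/0.33 = 0.04623 m/d → t_B = 696/0.04623 = 15050 d
Total t = 726.0 + 15050 = 15780 d
   = 15780 / 365 = 43.2 yr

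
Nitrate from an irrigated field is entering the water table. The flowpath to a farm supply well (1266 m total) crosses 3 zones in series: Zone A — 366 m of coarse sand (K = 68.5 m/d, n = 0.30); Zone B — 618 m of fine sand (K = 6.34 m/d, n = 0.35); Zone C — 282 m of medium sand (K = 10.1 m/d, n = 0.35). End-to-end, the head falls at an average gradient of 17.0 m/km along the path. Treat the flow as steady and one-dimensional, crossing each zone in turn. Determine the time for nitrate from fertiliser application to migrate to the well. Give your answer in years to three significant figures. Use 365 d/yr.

Continuity: the same q passes through each zone, so ΔH = q·Σ(L_j/K_j) — the zones act as resistances in series.
Σ(L/K) = 366/68.5 + 618/6.34 + 282/10.1 = 5.343 + 97.48 + 27.92 = 130.7 d
K_eq = L_total / Σ(L/K) = 1266 / 130.7 = 9.683 m/d
q = K_eq · i = 9.683 × 0.017 = 0.1646 m/d (same in every zone)
Zone A: v = q/n = 0.1646/0.30 = 0.5487 m/d → t_A = 366/0.5487 = 667.0 d
Zone B: v = q/n = 0.1646/0.35 = 0.4703 m/d → t_B = 618/0.4703 = 1314 d
Zone C: v = q/n = 0.1646/0.35 = 0.4703 m/d → t_C = 282/0.4703 = 599.6 d
Total t = 667.0 + 1314 + 599.6 = 2581 d
   = 2581 / 365 = 7.07 yr

7.07 years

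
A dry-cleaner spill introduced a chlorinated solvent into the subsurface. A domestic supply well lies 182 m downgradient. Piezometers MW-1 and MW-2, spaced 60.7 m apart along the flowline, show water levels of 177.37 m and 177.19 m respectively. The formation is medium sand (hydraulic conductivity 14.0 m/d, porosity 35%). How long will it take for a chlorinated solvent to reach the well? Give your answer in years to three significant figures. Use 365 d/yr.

4.20 years

Hydraulic gradient i = (177.37 − 177.19) / 60.7 = 0.18 / 60.7 = 0.002965
q = Ki = 14.0 × 0.002965 = 0.04152 m/d
Average linear velocity = 0.04152 / 0.35 = 0.1186 m/d
t = L / v = 182 / 0.1186 = 1534 d
   = 1534 / 365 = 4.20 yr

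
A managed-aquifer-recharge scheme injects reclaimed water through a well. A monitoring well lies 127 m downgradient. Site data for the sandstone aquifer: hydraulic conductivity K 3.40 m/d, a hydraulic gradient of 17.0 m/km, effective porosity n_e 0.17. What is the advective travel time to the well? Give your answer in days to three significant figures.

q = Ki = 3.40 × 0.017 = 0.05780 m/d
Average linear velocity = 0.05780 / 0.17 = 0.3400 m/d
t = L / v = 127 / 0.3400 = 373.5 d

374 days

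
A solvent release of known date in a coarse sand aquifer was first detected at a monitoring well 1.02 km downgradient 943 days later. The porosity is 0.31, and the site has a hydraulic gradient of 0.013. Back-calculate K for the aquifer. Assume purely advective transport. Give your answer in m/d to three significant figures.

25.8 m/d

L = 1.02 km = 1020 m
v = L / t = 1020 / 943 = 1.082 m/d
K = v · n / i = 1.082 × 0.31 / 0.013 = 25.8 m/d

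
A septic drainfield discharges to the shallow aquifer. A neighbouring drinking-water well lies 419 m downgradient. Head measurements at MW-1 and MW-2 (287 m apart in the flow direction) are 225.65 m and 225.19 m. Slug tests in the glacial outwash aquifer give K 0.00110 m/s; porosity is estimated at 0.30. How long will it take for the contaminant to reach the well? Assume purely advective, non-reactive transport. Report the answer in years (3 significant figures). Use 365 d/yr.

2.26 years

Hydraulic gradient i = (225.65 − 225.19) / 287 = 0.46 / 287 = 0.001603
K = 0.00110 m/s × 86400 s/d = 95.04 m/d
Darcy flux q = K·i = 95.04 × 0.001603 = 0.1523 m/d
v_s = q/n_e = 0.1523/0.30 = 0.5078 m/d
t = L / v = 419 / 0.5078 = 825.2 d
   = 825.2 / 365 = 2.26 yr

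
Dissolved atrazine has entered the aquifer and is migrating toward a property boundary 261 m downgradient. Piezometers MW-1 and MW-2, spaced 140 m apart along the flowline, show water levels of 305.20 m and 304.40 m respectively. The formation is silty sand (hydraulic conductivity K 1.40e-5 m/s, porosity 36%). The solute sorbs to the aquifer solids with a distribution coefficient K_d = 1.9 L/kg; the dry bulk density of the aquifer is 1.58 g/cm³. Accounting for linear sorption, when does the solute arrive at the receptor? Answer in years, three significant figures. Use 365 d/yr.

Hydraulic gradient i = (305.20 − 304.40) / 140 = 0.80 / 140 = 0.005714
K = 1.40e-5 m/s × 86400 s/d = 1.210 m/d
q = Ki = 1.210 × 0.005714 = 0.006912 m/d
v = Ki/n = 1.210·0.005714/0.36 = 0.01920 m/d
Retardation R = 1 + ρ_b·K_d/n = 1 + 1.58×1.9/0.36 = 9.339
Contaminant velocity v_c = v/R = 0.01920/9.339 = 0.002056 m/d
t = L/v_c = 261/0.002056 = 127000 d
   = 127000/365 = 348 yr

348 years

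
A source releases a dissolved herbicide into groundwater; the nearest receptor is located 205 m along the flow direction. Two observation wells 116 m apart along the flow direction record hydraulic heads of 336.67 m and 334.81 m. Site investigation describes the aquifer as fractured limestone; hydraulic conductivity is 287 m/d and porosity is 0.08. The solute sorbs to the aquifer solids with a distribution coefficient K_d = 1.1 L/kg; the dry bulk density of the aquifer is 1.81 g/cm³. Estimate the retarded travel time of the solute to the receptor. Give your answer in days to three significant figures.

92.3 days

Hydraulic gradient i = (336.67 − 334.81) / 116 = 1.86 / 116 = 0.01603
q = Ki = 287 × 0.01603 = 4.602 m/d
Seepage velocity v = q / n = 4.602 / 0.08 = 57.52 m/d
Retardation R = 1 + ρ_b·K_d/n = 1 + 1.81×1.1/0.08 = 25.89
Contaminant velocity v_c = v/R = 57.52/25.89 = 2.222 m/d
t = L/v_c = 205/2.222 = 92.26 d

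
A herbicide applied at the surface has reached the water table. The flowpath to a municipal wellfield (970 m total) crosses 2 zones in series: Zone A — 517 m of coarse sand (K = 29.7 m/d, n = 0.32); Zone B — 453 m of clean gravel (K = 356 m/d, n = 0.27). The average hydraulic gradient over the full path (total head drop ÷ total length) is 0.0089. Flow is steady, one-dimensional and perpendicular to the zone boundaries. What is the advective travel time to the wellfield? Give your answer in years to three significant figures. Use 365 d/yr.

For zones in series the flux q is common to all zones; the equivalent conductivity is the harmonic (thickness-weighted) mean, K_eq = L_total / Σ(L_j/K_j).
Σ(L/K) = 517/29.7 + 453/356 = 17.41 + 1.272 = 18.68 d
K_eq = L_total / Σ(L/K) = 970 / 18.68 = 51.93 m/d
q = K_eq · i = 51.93 × 0.0089 = 0.4622 m/d (same in every zone)
Zone A: v = q/n = 0.4622/0.32 = 1.444 m/d → t_A = 517/1.444 = 358.0 d
Zone B: v = q/n = 0.4622/0.27 = 1.712 m/d → t_B = 453/1.712 = 264.7 d
Total t = 358.0 + 264.7 = 622.6 d
   = 622.6 / 365 = 1.71 yr

1.71 years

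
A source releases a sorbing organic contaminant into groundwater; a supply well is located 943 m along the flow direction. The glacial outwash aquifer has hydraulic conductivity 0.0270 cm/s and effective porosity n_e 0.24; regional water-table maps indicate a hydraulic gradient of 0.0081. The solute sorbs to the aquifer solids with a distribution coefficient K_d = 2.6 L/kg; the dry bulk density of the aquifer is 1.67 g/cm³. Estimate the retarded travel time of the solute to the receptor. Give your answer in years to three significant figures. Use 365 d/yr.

62.6 years

K = 0.0270 cm/s × 864 = 23.33 m/d
q = Ki = 23.33 × 0.0081 = 0.1890 m/d
Seepage velocity v = q / n = 0.1890 / 0.24 = 0.7873 m/d
Retardation R = 1 + ρ_b·K_d/n = 1 + 1.67×2.6/0.24 = 19.09
Contaminant velocity v_c = v/R = 0.7873/19.09 = 0.04124 m/d
t = L/v_c = 943/0.04124 = 22870 d
   = 22870/365 = 62.6 yr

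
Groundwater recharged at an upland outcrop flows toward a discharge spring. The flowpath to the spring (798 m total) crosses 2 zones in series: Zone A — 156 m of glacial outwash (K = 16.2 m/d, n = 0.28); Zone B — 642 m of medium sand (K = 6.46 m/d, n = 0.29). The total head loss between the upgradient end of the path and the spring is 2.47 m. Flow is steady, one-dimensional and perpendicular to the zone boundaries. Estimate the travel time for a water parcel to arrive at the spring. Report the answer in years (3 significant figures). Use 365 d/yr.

Steady 1-D flow in series ⇒ the Darcy flux q is identical in every zone and the zone head losses add (resistances L/K in series).
Σ(L/K) = 156/16.2 + 642/6.46 = 9.630 + 99.38 = 109.0 d
q = ΔH / Σ(L/K) = 2.47 / 109.0 = 0.02266 m/d (same in every zone)
Zone A: v = q/n = 0.02266/0.28 = 0.08092 m/d → t_A = 156/0.08092 = 1928 d
Zone B: v = q/n = 0.02266/0.29 = 0.07813 m/d → t_B = 642/0.07813 = 8217 d
Total t = 1928 + 8217 = 10140 d
   = 10140 / 365 = 27.8 yr

27.8 years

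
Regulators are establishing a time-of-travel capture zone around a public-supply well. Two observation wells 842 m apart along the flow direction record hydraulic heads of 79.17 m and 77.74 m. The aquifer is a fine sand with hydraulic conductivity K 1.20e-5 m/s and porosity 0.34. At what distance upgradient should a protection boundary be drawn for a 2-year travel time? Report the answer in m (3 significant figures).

3.78 m

Hydraulic gradient i = (79.17 − 77.74) / 842 = 1.43 / 842 = 0.001698
K = 1.20e-5 m/s × 86400 s/d = 1.037 m/d
Darcy flux q = K·i = 1.037 × 0.001698 = 0.001761 m/d
v_s = q/n_e = 0.001761/0.34 = 0.005179 m/d
T = 2 yr × 365 = 730 d
L = v × T = 0.005179 × 730 = 3.781 m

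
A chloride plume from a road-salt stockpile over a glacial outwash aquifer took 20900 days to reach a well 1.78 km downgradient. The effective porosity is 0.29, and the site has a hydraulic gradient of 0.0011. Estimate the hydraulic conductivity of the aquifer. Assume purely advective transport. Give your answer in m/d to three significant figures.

22.5 m/d

L = 1.78 km = 1780 m
v = L / t = 1780 / 20900 = 0.08517 m/d
K = v · n / i = 0.08517 × 0.29 / 0.0011 = 22.5 m/d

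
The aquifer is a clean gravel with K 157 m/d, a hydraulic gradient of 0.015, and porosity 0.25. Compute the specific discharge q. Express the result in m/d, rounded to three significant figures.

Specific discharge q = 157 × 0.015 = 2.355 m/d

2.36 m/d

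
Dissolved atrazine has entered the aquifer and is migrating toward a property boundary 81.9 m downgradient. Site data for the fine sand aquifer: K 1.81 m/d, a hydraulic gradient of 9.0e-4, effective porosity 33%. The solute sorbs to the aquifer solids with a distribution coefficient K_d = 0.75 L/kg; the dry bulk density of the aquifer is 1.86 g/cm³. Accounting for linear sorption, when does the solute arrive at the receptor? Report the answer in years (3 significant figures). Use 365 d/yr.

q = Ki = 1.81 × 9.0e-4 = 0.001629 m/d
Average linear velocity = 0.001629 / 0.33 = 0.004936 m/d
Retardation R = 1 + ρ_b·K_d/n = 1 + 1.86×0.75/0.33 = 5.227
Contaminant velocity v_c = v/R = 0.004936/5.227 = 9.443e-4 m/d
t = L/v_c = 81.9/9.443e-4 = 86730 d
   = 86730/365 = 238 yr

238 years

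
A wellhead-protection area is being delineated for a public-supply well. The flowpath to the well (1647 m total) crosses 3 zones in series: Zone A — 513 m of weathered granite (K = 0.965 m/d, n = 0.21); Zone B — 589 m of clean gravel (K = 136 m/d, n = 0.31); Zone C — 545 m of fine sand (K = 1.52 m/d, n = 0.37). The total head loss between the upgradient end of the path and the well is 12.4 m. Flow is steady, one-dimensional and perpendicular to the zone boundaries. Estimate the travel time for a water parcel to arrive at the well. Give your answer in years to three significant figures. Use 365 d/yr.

97.2 years

Continuity: the same q passes through each zone, so ΔH = q·Σ(L_j/K_j) — the zones act as resistances in series.
Σ(L/K) = 513/0.965 + 589/136 + 545/1.52 = 531.6 + 4.331 + 358.6 = 894.5 d
q = ΔH / Σ(L/K) = 12.4 / 894.5 = 0.01386 m/d (same in every zone)
Zone A: v = q/n = 0.01386/0.21 = 0.06601 m/d → t_A = 513/0.06601 = 7771 d
Zone B: v = q/n = 0.01386/0.31 = 0.04472 m/d → t_B = 589/0.04472 = 13170 d
Zone C: v = q/n = 0.01386/0.37 = 0.03747 m/d → t_C = 545/0.03747 = 14550 d
Total t = 7771 + 13170 + 14550 = 35490 d
   = 35490 / 365 = 97.2 yr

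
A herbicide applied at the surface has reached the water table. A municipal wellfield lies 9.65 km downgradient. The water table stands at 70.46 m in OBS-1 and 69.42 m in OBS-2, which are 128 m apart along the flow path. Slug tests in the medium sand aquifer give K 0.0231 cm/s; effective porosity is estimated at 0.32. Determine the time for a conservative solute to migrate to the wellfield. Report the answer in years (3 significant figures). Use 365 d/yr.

52.2 years

Hydraulic gradient i = (70.46 − 69.42) / 128 = 1.04 / 128 = 0.008125
K = 0.0231 cm/s × 864 = 19.96 m/d
Specific discharge q = 19.96 × 0.008125 = 0.1622 m/d
v = Ki/n = 19.96·0.008125/0.32 = 0.5068 m/d
L = 9.65 km = 9650 m
t = L / v = 9650 / 0.5068 = 19040 d
   = 19040 / 365 = 52.2 yr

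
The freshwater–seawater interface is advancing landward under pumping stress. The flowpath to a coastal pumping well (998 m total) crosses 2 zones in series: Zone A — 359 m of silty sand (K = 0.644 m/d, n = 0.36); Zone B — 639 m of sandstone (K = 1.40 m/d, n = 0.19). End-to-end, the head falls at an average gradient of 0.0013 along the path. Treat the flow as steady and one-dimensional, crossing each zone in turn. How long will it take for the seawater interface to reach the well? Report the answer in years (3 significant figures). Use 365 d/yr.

Steady 1-D flow in series ⇒ the Darcy flux q is identical in every zone and the zone head losses add (resistances L/K in series).
Σ(L/K) = 359/0.644 + 639/1.40 = 557.5 + 456.4 = 1014 d
K_eq = L_total / Σ(L/K) = 998 / 1014 = 0.9843 m/d
q = K_eq · i = 0.9843 × 0.0013 = 0.001280 m/d (same in every zone)
Zone A: v = q/n = 0.001280/0.36 = 0.003555 m/d → t_A = 359/0.003555 = 101000 d
Zone B: v = q/n = 0.001280/0.19 = 0.006735 m/d → t_B = 639/0.006735 = 94880 d
Total t = 101000 + 94880 = 195900 d
   = 195900 / 365 = 537 yr

537 years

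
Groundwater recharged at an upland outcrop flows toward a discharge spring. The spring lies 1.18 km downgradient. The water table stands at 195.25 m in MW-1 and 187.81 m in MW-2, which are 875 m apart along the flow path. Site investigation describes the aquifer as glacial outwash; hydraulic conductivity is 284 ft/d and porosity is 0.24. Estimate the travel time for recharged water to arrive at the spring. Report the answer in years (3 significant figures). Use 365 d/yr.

Hydraulic gradient i = (195.25 − 187.81) / 875 = 7.44 / 875 = 0.008503
K = 284 ft/d × 0.3048 = 86.56 m/d
Darcy flux q = K·i = 86.56 × 0.008503 = 0.7360 m/d
Average linear velocity = 0.7360 / 0.24 = 3.067 m/d
L = 1.18 km = 1180 m
t = L / v = 1180 / 3.067 = 384.8 d
   = 384.8 / 365 = 1.05 yr

1.05 years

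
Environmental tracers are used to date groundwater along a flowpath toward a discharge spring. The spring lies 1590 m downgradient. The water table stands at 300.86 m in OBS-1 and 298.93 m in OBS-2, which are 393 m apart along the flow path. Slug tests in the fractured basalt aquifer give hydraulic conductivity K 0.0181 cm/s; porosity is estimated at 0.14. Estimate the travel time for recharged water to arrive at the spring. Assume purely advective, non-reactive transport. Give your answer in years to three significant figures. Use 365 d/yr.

7.94 years

Hydraulic gradient i = (300.86 − 298.93) / 393 = 1.93 / 393 = 0.004911
K = 0.0181 cm/s × 864 = 15.64 m/d
q = Ki = 15.64 × 0.004911 = 0.07680 m/d
Seepage velocity v = q / n = 0.07680 / 0.14 = 0.5486 m/d
t = L / v = 1590 / 0.5486 = 2898 d
   = 2898 / 365 = 7.94 yr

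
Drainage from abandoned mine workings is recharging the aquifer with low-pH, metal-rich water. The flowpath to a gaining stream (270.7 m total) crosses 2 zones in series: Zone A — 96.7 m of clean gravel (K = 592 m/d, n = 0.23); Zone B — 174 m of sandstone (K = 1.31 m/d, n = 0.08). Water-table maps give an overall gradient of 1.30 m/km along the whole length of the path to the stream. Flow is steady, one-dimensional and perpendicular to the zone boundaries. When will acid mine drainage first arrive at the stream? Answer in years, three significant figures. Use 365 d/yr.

Steady 1-D flow in series ⇒ the Darcy flux q is identical in every zone and the zone head losses add (resistances L/K in series).
Σ(L/K) = 96.7/592 + 174/1.31 = 0.1633 + 132.8 = 133.0 d
K_eq = L_total / Σ(L/K) = 270.7 / 133.0 = 2.036 m/d
q = K_eq · i = 2.036 × 0.0013 = 0.002646 m/d (same in every zone)
Zone A: v = q/n = 0.002646/0.23 = 0.01151 m/d → t_A = 96.7/0.01151 = 8405 d
Zone B: v = q/n = 0.002646/0.08 = 0.03308 m/d → t_B = 174/0.03308 = 5260 d
Total t = 8405 + 5260 = 13670 d
   = 13670 / 365 = 37.4 yr

37.4 years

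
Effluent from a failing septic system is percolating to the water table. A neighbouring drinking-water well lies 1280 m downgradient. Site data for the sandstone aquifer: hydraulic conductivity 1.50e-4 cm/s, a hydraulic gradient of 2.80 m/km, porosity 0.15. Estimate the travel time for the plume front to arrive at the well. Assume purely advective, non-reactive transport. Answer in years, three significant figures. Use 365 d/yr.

K = 1.50e-4 cm/s × 864 = 0.1296 m/d
q = Ki = 0.1296 × 0.0028 = 3.629e-4 m/d
v = Ki/n = 0.1296·0.0028/0.15 = 0.002419 m/d
t = L / v = 1280 / 0.002419 = 529100 d
   = 529100 / 365 = 1450 yr

1450 years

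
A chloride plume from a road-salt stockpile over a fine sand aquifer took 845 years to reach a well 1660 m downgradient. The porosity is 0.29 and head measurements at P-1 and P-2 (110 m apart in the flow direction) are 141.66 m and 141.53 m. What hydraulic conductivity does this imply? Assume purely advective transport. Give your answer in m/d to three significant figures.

Hydraulic gradient i = (141.66 − 141.53) / 110 = 0.13 / 110 = 0.001182
t = 845 years = 308400 d
v = L / t = 1660 / 308400 = 0.005382 m/d
K = v · n / i = 0.005382 × 0.29 / 0.001182 = 1.32 m/d

1.32 m/d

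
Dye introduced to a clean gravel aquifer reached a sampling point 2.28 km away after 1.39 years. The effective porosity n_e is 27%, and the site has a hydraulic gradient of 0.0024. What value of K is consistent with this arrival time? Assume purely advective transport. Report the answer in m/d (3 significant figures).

506 m/d

t = 1.39 years = 507.3 d
L = 2.28 km = 2280 m
v = L / t = 2280 / 507.3 = 4.494 m/d
K = v · n / i = 4.494 × 0.27 / 0.0024 = 506 m/d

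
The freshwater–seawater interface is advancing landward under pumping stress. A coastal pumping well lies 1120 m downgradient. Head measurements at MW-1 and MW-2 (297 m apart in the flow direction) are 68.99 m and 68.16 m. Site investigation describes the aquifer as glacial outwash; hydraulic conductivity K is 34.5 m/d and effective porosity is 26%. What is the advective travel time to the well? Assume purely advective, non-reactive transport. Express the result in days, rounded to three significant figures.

Hydraulic gradient i = (68.99 − 68.16) / 297 = 0.83 / 297 = 0.002795
q = Ki = 34.5 × 0.002795 = 0.09641 m/d
Average linear velocity = 0.09641 / 0.26 = 0.3708 m/d
t = L / v = 1120 / 0.3708 = 3020 d

3020 days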